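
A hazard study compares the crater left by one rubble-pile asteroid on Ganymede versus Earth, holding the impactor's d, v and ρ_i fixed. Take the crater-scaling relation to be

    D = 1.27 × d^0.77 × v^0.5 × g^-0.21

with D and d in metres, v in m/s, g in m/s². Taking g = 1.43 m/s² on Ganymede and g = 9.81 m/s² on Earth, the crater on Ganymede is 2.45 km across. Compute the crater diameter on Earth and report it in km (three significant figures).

All impactor-dependent factors cancel in the ratio, leaving D_Earth/D_Ganymede = (g_Earth/g_Ganymede)^-0.21.
(9.81/1.43)^-0.21 = 6.860^-0.21 = 0.6674
D_Earth = 0.6674 × 2.45 km = 1.64 km

D ≈ 1.64 km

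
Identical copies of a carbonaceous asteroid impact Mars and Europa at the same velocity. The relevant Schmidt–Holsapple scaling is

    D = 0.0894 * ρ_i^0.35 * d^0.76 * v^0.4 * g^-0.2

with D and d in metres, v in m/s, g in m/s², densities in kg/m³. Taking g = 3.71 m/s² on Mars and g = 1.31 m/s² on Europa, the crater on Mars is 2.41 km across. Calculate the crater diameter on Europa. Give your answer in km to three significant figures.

D ≈ 2.97 km

All impactor-dependent factors cancel in the ratio, leaving D_Europa/D_Mars = (g_Europa/g_Mars)^-0.2.
(1.31/3.71)^-0.2 = 0.3531^-0.2 = 1.231
D_Europa = 1.231 × 2.41 km = 2.97 km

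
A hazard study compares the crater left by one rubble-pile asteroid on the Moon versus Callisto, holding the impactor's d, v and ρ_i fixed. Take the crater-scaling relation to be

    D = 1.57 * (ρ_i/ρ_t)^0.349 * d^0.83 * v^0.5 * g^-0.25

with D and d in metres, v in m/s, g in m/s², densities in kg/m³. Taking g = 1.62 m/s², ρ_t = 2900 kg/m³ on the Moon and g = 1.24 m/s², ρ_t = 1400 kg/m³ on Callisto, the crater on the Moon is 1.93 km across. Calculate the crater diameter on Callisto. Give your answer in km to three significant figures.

The impactor-only factors (d, v, ρ_i) cancel in the ratio, leaving D_Callisto/D_Moon = (g_Callisto/g_Moon)^-0.25 · (ρ_t,Moon/ρ_t,Callisto)^0.349.
(1.24/1.62)^-0.25 = 0.7654^-0.25 = 1.069
(2900/1400)^0.349 = 2.071^0.349 = 1.289
Ratio = 1.069 × 1.289 = 1.378
D_Callisto = 1.378 × 1.93 km = 2.66 km

D ≈ 2.66 km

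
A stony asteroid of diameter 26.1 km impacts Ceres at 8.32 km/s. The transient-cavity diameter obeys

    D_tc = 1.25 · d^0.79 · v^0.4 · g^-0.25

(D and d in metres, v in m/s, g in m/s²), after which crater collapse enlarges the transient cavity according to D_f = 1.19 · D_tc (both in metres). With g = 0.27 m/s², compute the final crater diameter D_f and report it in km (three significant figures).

In SI: d = 26100 m, v = 8320 m/s.
d^0.79 = 26100^0.79 = 3084
v^0.4 = 8320^0.4 = 36.99
g^-0.25 = 0.27^-0.25 = 1.387
D_tc = 1.25 × 3084 × 36.99 × 1.387 = 1.978 × 10^5 m
D_f = 1.19 × 1.978 × 10^5 = 2.354 × 10^5 m
     = 235.4 km

D_f ≈ 235 km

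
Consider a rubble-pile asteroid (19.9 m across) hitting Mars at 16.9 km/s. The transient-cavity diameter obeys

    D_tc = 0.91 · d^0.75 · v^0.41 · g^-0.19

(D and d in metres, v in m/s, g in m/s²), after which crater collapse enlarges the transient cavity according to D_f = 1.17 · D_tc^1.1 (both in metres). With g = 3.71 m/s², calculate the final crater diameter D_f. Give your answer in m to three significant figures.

v = 16900 m/s.
d^0.75 = 19.9^0.75 = 9.422
v^0.41 = 16900^0.41 = 54.13
g^-0.19 = 3.71^-0.19 = 0.7795
D_tc = 0.91 × 9.422 × 54.13 × 0.7795 = 361.8 m
D_f = 1.17 × (361.8)^1.1 = 763.0 m

D_f ≈ 763 m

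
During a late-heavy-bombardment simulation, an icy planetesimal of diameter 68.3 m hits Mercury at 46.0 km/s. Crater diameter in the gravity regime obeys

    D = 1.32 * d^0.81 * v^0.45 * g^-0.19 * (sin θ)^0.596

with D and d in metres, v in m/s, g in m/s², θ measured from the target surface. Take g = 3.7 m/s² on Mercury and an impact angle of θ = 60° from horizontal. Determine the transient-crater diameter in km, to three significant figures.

In SI units: v = 46000 m/s.
d^0.81 = 68.3^0.81 = 30.61
v^0.45 = 46000^0.45 = 125.4
g^-0.19 = 3.7^-0.19 = 0.7799
(sin 60°)^0.596 = 0.8660^0.596 = 0.9178
D = 1.32 × 30.61 × 125.4 × 0.7799 × 0.9178 = 3627 m
   = 3.627 km

D ≈ 3.63 km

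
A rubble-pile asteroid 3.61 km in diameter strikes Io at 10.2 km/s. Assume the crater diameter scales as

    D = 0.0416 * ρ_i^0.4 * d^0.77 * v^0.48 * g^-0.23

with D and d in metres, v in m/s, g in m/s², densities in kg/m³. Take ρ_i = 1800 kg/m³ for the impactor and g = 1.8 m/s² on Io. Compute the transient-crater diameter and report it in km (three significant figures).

D ≈ 33.6 km

In SI units: d = 3610 m, v = 10200 m/s.
ρ_i^0.4 = 1800^0.4 = 20.05
d^0.77 = 3610^0.77 = 548.6
v^0.48 = 10200^0.48 = 83.97
g^-0.23 = 1.8^-0.23 = 0.8735
D = 0.0416 × 20.05 × 548.6 × 83.97 × 0.8735 = 33562 m
   = 33.56 km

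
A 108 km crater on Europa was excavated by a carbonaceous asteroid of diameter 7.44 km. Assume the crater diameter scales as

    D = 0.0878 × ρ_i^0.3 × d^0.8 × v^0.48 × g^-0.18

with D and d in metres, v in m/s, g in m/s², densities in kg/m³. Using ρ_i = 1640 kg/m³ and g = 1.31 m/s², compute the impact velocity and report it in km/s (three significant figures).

v ≈ 18.6 km/s

Rearranging for v: v = [D / (0.0878 · 1640^0.3 · 7440^0.8 · 1.31^-0.18)]^(1/0.48).
D = 108000 m.
1640^0.3 = 9.214
7440^0.8 = 1251
1.31^-0.18 = 0.9526
Denominator = 0.0878 × 9.214 × 1251 × 0.9526 = 964.1
D / 964.1 = 108000 / 964.1 = 112.0
v = 112.0^(1/0.48) = 112.0^2.0833 = 18584 m/s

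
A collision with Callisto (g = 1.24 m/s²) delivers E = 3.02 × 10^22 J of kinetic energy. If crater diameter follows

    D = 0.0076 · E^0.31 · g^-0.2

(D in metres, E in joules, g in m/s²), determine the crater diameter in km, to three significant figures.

D ≈ 67.8 km

E^0.31 = (3.02 × 10^22)^0.31 = 9.307 × 10^6
g^-0.2 = 1.24^-0.2 = 0.9579
D = 0.0076 × 9.307 × 10^6 × 0.9579 = 67755 m
   = 67.76 km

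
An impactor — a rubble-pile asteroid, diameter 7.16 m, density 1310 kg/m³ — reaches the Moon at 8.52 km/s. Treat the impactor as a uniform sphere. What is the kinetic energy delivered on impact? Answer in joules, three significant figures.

v = 8520 m/s.
Mass m = (π/6) ρ d³ = (π/6) × 1310 × (7.16)³ = 2.518 × 10^5 kg
E = ½ m v² = 0.5 × 2.518 × 10^5 × (8520)² = 9.139 × 10^12 J

E ≈ 9.14 × 10^12 J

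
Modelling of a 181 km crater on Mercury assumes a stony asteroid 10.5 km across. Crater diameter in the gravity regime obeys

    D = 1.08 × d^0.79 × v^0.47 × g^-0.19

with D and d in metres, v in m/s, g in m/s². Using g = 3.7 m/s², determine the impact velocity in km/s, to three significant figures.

v ≈ 38.6 km/s

Rearranging for v: v = [D / (1.08 · 10500^0.79 · 3.7^-0.19)]^(1/0.47).
D = 181000 m.
10500^0.79 = 1502
3.7^-0.19 = 0.7799
Denominator = 1.08 × 1502 × 0.7799 = 1265
D / 1265 = 181000 / 1265 = 143.1
v = 143.1^(1/0.47) = 143.1^2.1277 = 38597 m/s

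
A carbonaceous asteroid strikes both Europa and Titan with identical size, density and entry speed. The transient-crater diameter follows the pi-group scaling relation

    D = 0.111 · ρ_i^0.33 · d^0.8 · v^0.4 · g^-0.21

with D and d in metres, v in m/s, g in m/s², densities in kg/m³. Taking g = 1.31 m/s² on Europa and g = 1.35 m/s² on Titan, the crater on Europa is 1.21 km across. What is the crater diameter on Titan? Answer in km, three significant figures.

All impactor-dependent factors cancel in the ratio, leaving D_Titan/D_Europa = (g_Titan/g_Europa)^-0.21.
(1.35/1.31)^-0.21 = 1.031^-0.21 = 0.9936
D_Titan = 0.9936 × 1.21 km = 1.20 km

D ≈ 1.20 km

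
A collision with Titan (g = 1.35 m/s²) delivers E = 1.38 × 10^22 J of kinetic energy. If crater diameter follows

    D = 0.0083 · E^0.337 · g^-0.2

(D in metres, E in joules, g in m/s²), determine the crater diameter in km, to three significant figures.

E^0.337 = (1.38 × 10^22)^0.337 = 2.892 × 10^7
g^-0.2 = 1.35^-0.2 = 0.9417
D = 0.0083 × 2.892 × 10^7 × 0.9417 = 2.260 × 10^5 m
   = 226.0 km

D ≈ 226 km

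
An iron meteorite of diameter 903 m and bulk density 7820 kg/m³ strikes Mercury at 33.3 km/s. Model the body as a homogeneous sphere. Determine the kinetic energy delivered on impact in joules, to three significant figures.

v = 33300 m/s.
Mass m = (π/6) ρ d³ = (π/6) × 7820 × (903)³ = 3.015 × 10^12 kg
E = ½ m v² = 0.5 × 3.015 × 10^12 × (33300)² = 1.672 × 10^21 J

E ≈ 1.67 × 10^21 J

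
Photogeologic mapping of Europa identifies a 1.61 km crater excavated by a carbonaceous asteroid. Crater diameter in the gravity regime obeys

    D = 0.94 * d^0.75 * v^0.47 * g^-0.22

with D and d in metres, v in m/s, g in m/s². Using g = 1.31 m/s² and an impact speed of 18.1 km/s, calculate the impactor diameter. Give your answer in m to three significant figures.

Rearranging for d: d = [D / (0.94 · 18100^0.47 · 1.31^-0.22)]^(1/0.75).
D = 1610 m.
18100^0.47 = 100.3
1.31^-0.22 = 0.9423
Denominator = 0.94 × 100.3 × 0.9423 = 88.84
D / 88.84 = 1610 / 88.84 = 18.12
d = 18.12^(1/0.75) = 18.12^1.3333 = 47.59 m

d ≈ 47.6 m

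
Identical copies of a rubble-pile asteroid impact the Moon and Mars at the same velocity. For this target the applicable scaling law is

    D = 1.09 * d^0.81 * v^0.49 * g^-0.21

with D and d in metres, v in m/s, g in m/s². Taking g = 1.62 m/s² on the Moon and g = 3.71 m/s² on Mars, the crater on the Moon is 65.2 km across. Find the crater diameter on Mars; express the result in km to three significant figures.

All impactor-dependent factors cancel in the ratio, leaving D_Mars/D_Moon = (g_Mars/g_Moon)^-0.21.
(3.71/1.62)^-0.21 = 2.290^-0.21 = 0.8403
D_Mars = 0.8403 × 65.2 km = 54.8 km

D ≈ 54.8 km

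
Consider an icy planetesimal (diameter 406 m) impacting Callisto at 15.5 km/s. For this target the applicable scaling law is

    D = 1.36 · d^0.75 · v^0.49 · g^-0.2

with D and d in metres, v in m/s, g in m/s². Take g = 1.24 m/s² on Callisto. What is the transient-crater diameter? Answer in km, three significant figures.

D ≈ 13.3 km

In SI units: v = 15500 m/s.
d^0.75 = 406^0.75 = 90.45
v^0.49 = 15500^0.49 = 113.0
g^-0.2 = 1.24^-0.2 = 0.9579
D = 1.36 × 90.45 × 113.0 × 0.9579 = 13315 m
   = 13.32 km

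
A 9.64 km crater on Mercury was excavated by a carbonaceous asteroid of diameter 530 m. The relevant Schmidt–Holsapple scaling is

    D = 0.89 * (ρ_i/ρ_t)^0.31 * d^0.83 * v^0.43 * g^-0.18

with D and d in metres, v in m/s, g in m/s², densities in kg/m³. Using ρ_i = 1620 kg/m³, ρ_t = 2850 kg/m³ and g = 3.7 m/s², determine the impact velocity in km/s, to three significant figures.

v ≈ 34.6 km/s

Rearranging for v: v = [D / (0.89 · (1620/2850)^0.31 · 530^0.83 · 3.7^-0.18)]^(1/0.43).
D = 9640 m.
(1620/2850)^0.31 = 0.8394
530^0.83 = 182.5
3.7^-0.18 = 0.7902
Denominator = 0.89 × 0.8394 × 182.5 × 0.7902 = 107.7
D / 107.7 = 9640 / 107.7 = 89.51
v = 89.51^(1/0.43) = 89.51^2.3256 = 34616 m/s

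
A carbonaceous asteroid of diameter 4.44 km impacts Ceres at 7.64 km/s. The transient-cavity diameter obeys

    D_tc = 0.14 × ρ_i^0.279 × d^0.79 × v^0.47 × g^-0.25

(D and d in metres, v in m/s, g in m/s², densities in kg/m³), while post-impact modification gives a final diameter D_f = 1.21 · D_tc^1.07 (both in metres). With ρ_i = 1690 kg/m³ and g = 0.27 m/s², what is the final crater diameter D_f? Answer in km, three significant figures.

D_f ≈ 209 km

In SI: d = 4440 m, v = 7640 m/s.
ρ_i^0.279 = 1690^0.279 = 7.954
d^0.79 = 4440^0.79 = 761.1
v^0.47 = 7640^0.47 = 66.84
g^-0.25 = 0.27^-0.25 = 1.387
D_tc = 0.14 × 7.954 × 761.1 × 66.84 × 1.387 = 78570 m
D_f = 1.21 × (78570)^1.07 = 2.093 × 10^5 m
     = 209.3 km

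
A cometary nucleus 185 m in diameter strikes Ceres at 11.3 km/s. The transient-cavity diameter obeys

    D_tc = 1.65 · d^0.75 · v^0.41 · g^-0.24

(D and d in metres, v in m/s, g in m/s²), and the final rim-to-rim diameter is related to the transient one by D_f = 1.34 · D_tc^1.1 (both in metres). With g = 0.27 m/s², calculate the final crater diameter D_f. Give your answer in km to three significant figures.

v = 11300 m/s.
d^0.75 = 185^0.75 = 50.16
v^0.41 = 11300^0.41 = 45.89
g^-0.24 = 0.27^-0.24 = 1.369
D_tc = 1.65 × 50.16 × 45.89 × 1.369 = 5200 m
D_f = 1.34 × (5200)^1.1 = 16395 m
     = 16.39 km

D_f ≈ 16.4 km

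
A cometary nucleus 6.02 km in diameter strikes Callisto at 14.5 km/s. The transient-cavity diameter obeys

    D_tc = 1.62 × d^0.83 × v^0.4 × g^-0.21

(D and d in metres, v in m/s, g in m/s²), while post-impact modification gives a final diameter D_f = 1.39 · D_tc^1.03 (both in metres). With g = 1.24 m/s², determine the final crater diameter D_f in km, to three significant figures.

D_f ≈ 192 km

In SI: d = 6020 m, v = 14500 m/s.
d^0.83 = 6020^0.83 = 1371
v^0.4 = 14500^0.4 = 46.19
g^-0.21 = 1.24^-0.21 = 0.9558
D_tc = 1.62 × 1371 × 46.19 × 0.9558 = 98050 m
D_f = 1.39 × (98050)^1.03 = 1.924 × 10^5 m
     = 192.4 km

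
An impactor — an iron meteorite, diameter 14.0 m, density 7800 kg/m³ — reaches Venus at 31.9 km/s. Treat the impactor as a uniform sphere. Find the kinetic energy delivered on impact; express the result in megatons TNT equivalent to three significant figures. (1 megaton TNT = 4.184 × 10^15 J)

v = 31900 m/s.
Mass m = (π/6) ρ d³ = (π/6) × 7800 × (14)³ = 1.121 × 10^7 kg
E = ½ m v² = 0.5 × 1.121 × 10^7 × (31900)² = 5.704 × 10^15 J
   = 5.704 × 10^15 / 4.184×10^15 = 1.363 Mt

E ≈ 1.36 Mt TNT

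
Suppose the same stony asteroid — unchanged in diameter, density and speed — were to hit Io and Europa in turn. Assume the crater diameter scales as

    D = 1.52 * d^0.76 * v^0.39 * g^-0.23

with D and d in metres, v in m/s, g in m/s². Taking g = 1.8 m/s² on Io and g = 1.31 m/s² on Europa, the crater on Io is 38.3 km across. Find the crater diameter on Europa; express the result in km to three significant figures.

D ≈ 41.2 km

All impactor-dependent factors cancel in the ratio, leaving D_Europa/D_Io = (g_Europa/g_Io)^-0.23.
(1.31/1.8)^-0.23 = 0.7278^-0.23 = 1.076
D_Europa = 1.076 × 38.3 km = 41.2 km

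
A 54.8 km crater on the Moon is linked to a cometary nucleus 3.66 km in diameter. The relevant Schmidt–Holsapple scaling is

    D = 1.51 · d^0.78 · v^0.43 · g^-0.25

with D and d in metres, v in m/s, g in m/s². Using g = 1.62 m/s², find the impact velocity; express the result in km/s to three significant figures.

v ≈ 18.3 km/s

Rearranging for v: v = [D / (1.51 · 3660^0.78 · 1.62^-0.25)]^(1/0.43).
D = 54800 m.
3660^0.78 = 601.9
1.62^-0.25 = 0.8864
Denominator = 1.51 × 601.9 × 0.8864 = 805.6
D / 805.6 = 54800 / 805.6 = 68.02
v = 68.02^(1/0.43) = 68.02^2.3256 = 18280 m/s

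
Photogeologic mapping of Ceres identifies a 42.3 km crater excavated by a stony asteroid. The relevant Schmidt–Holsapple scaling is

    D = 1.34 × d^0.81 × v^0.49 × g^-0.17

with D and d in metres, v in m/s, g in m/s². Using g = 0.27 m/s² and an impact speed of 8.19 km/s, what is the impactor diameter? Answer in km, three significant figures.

d ≈ 1.17 km

Rearranging for d: d = [D / (1.34 · 8190^0.49 · 0.27^-0.17)]^(1/0.81).
D = 42300 m.
8190^0.49 = 82.70
0.27^-0.17 = 1.249
Denominator = 1.34 × 82.70 × 1.249 = 138.4
D / 138.4 = 42300 / 138.4 = 305.6
d = 305.6^(1/0.81) = 305.6^1.2346 = 1170 m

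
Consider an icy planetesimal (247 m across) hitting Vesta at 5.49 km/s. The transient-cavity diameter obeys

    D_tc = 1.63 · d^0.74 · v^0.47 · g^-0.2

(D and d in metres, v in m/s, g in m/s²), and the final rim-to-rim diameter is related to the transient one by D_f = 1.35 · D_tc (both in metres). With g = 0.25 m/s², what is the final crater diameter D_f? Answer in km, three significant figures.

D_f ≈ 9.80 km

v = 5490 m/s.
d^0.74 = 247^0.74 = 58.97
v^0.47 = 5490^0.47 = 57.23
g^-0.2 = 0.25^-0.2 = 1.320
D_tc = 1.63 × 58.97 × 57.23 × 1.320 = 7261 m
D_f = 1.35 × 7261 = 9802 m
     = 9.802 km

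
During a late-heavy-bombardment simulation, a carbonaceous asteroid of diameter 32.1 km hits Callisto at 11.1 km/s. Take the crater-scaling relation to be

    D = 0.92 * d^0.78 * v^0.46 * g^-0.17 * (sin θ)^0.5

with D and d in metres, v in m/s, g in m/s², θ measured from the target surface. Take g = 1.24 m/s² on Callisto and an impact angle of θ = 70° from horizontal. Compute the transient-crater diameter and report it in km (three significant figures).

D ≈ 204 km

In SI units: d = 32100 m, v = 11100 m/s.
d^0.78 = 32100^0.78 = 3274
v^0.46 = 11100^0.46 = 72.59
g^-0.17 = 1.24^-0.17 = 0.9641
(sin 70°)^0.5 = 0.9397^0.5 = 0.9694
D = 0.92 × 3274 × 72.59 × 0.9641 × 0.9694 = 2.043 × 10^5 m
   = 204.3 km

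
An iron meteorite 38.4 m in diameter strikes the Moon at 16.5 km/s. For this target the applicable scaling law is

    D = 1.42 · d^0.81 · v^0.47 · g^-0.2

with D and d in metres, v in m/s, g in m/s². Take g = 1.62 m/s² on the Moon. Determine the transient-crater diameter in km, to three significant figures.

D ≈ 2.38 km

In SI units: v = 16500 m/s.
d^0.81 = 38.4^0.81 = 19.20
v^0.47 = 16500^0.47 = 95.99
g^-0.2 = 1.62^-0.2 = 0.9080
D = 1.42 × 19.20 × 95.99 × 0.9080 = 2376 m
   = 2.376 km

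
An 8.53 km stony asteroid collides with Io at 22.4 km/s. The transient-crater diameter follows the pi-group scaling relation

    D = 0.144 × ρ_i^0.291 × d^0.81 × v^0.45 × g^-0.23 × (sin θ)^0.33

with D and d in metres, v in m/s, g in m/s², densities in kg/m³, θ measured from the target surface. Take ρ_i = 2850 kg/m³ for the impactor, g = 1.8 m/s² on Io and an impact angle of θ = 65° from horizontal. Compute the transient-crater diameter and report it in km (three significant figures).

In SI units: d = 8530 m, v = 22400 m/s.
ρ_i^0.291 = 2850^0.291 = 10.12
d^0.81 = 8530^0.81 = 1528
v^0.45 = 22400^0.45 = 90.70
g^-0.23 = 1.8^-0.23 = 0.8735
(sin 65°)^0.33 = 0.9063^0.33 = 0.9681
D = 0.144 × 10.12 × 1528 × 90.70 × 0.8735 × 0.9681 = 1.708 × 10^5 m
   = 170.8 km

D ≈ 171 km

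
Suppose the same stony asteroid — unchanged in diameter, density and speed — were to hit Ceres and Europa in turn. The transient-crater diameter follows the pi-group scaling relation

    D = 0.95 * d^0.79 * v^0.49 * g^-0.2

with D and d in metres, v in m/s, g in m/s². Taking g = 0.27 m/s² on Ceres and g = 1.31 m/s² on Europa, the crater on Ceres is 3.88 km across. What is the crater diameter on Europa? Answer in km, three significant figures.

All impactor-dependent factors cancel in the ratio, leaving D_Europa/D_Ceres = (g_Europa/g_Ceres)^-0.2.
(1.31/0.27)^-0.2 = 4.852^-0.2 = 0.7291
D_Europa = 0.7291 × 3.88 km = 2.83 km

D ≈ 2.83 km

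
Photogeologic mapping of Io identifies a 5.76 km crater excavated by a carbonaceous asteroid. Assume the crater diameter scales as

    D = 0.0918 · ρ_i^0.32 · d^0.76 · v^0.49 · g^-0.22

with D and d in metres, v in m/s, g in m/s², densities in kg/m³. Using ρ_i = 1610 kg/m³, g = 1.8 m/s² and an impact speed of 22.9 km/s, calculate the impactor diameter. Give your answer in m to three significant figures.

Rearranging for d: d = [D / (0.0918 · 1610^0.32 · 22900^0.49 · 1.8^-0.22)]^(1/0.76).
D = 5760 m.
1610^0.32 = 10.62
22900^0.49 = 136.9
1.8^-0.22 = 0.8787
Denominator = 0.0918 × 10.62 × 136.9 × 0.8787 = 117.3
D / 117.3 = 5760 / 117.3 = 49.10
d = 49.10^(1/0.76) = 49.10^1.3158 = 167.9 m

d ≈ 168 m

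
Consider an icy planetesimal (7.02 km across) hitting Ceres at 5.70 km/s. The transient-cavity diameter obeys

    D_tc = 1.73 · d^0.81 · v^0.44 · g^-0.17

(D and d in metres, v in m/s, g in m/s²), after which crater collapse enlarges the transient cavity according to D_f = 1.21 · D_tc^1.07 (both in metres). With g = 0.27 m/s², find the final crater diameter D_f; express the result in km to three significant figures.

D_f ≈ 349 km

In SI: d = 7020 m, v = 5700 m/s.
d^0.81 = 7020^0.81 = 1305
v^0.44 = 5700^0.44 = 44.94
g^-0.17 = 0.27^-0.17 = 1.249
D_tc = 1.73 × 1305 × 44.94 × 1.249 = 1.267 × 10^5 m
D_f = 1.21 × (1.267 × 10^5)^1.07 = 3.489 × 10^5 m
     = 348.9 km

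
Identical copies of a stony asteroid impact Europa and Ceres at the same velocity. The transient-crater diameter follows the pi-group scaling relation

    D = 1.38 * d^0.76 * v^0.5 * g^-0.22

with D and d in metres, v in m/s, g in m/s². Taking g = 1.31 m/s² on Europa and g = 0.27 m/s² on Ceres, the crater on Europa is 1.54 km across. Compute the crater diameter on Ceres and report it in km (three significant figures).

All impactor-dependent factors cancel in the ratio, leaving D_Ceres/D_Europa = (g_Ceres/g_Europa)^-0.22.
(0.27/1.31)^-0.22 = 0.2061^-0.22 = 1.415
D_Ceres = 1.415 × 1.54 km = 2.18 km

D ≈ 2.18 km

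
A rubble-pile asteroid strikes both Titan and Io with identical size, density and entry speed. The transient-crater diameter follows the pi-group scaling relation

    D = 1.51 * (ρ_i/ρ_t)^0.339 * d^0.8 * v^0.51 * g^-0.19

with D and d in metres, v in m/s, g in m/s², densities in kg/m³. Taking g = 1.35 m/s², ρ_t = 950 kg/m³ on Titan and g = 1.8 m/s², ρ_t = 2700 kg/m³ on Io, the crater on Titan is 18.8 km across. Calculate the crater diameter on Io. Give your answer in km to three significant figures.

D ≈ 12.5 km

The impactor-only factors (d, v, ρ_i) cancel in the ratio, leaving D_Io/D_Titan = (g_Io/g_Titan)^-0.19 · (ρ_t,Titan/ρ_t,Io)^0.339.
(1.8/1.35)^-0.19 = 1.333^-0.19 = 0.9469
(950/2700)^0.339 = 0.3519^0.339 = 0.7018
Ratio = 0.9469 × 0.7018 = 0.6645
D_Io = 0.6645 × 18.8 km = 12.5 km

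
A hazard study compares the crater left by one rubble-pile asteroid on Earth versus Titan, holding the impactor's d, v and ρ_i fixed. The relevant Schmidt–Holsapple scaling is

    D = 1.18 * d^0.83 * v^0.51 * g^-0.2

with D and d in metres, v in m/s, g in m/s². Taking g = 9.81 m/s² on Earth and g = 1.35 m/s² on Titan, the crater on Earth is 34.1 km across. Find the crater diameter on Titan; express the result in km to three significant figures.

D ≈ 50.7 km

All impactor-dependent factors cancel in the ratio, leaving D_Titan/D_Earth = (g_Titan/g_Earth)^-0.2.
(1.35/9.81)^-0.2 = 0.1376^-0.2 = 1.487
D_Titan = 1.487 × 34.1 km = 50.7 km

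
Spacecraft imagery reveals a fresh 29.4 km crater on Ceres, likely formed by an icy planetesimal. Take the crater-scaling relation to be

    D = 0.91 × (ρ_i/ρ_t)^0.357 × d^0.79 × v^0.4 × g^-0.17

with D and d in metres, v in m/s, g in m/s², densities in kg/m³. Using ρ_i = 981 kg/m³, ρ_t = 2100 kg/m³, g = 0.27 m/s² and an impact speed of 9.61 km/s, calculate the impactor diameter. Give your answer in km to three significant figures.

Rearranging for d: d = [D / (0.91 · (981/2100)^0.357 · 9610^0.4 · 0.27^-0.17)]^(1/0.79).
D = 29400 m.
(981/2100)^0.357 = 0.7621
9610^0.4 = 39.18
0.27^-0.17 = 1.249
Denominator = 0.91 × 0.7621 × 39.18 × 1.249 = 33.94
D / 33.94 = 29400 / 33.94 = 866.2
d = 866.2^(1/0.79) = 866.2^1.2658 = 5229 m

d ≈ 5.23 km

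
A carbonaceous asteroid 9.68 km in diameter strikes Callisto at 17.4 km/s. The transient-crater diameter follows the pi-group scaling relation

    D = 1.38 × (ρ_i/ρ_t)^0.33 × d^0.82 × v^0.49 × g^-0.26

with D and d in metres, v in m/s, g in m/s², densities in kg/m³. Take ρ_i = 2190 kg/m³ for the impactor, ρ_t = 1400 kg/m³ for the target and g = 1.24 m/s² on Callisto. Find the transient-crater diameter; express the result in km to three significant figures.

In SI units: d = 9680 m, v = 17400 m/s.
(ρ_i/ρ_t)^0.33 = (2190/1400)^0.33 = 1.159
d^0.82 = 9680^0.82 = 1855
v^0.49 = 17400^0.49 = 119.6
g^-0.26 = 1.24^-0.26 = 0.9456
D = 1.38 × 1.159 × 1855 × 119.6 × 0.9456 = 3.355 × 10^5 m
   = 335.5 km

D ≈ 336 km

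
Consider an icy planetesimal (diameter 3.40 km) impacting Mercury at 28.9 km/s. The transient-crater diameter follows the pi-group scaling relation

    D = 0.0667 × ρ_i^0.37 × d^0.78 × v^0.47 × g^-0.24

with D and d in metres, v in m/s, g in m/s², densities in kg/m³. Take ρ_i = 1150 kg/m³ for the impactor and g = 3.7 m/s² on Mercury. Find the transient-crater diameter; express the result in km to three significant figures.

In SI units: d = 3400 m, v = 28900 m/s.
ρ_i^0.37 = 1150^0.37 = 13.57
d^0.78 = 3400^0.78 = 568.3
v^0.47 = 28900^0.47 = 124.9
g^-0.24 = 3.7^-0.24 = 0.7305
D = 0.0667 × 13.57 × 568.3 × 124.9 × 0.7305 = 46932 m
   = 46.93 km

D ≈ 46.9 km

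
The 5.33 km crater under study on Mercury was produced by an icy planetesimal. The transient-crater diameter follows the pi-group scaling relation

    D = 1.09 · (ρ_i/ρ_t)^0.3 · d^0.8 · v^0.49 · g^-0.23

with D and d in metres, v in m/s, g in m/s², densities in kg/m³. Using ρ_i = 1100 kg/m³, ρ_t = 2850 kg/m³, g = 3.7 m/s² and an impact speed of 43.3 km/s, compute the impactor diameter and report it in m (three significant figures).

Rearranging for d: d = [D / (1.09 · (1100/2850)^0.3 · 43300^0.49 · 3.7^-0.23)]^(1/0.8).
D = 5330 m.
(1100/2850)^0.3 = 0.7516
43300^0.49 = 187.0
3.7^-0.23 = 0.7401
Denominator = 1.09 × 0.7516 × 187.0 × 0.7401 = 113.4
D / 113.4 = 5330 / 113.4 = 47.00
d = 47.00^(1/0.8) = 47.00^1.25 = 123.1 m

d ≈ 123 m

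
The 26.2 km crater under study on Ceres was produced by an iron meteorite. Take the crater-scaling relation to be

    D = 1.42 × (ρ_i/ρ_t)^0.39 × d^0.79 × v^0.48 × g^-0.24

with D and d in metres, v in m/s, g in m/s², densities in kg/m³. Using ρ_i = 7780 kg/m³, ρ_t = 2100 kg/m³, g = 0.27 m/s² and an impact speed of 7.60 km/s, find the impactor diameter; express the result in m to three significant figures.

d ≈ 388 m

Rearranging for d: d = [D / (1.42 · (7780/2100)^0.39 · 7600^0.48 · 0.27^-0.24)]^(1/0.79).
D = 26200 m.
(7780/2100)^0.39 = 1.667
7600^0.48 = 72.91
0.27^-0.24 = 1.369
Denominator = 1.42 × 1.667 × 72.91 × 1.369 = 236.3
D / 236.3 = 26200 / 236.3 = 110.9
d = 110.9^(1/0.79) = 110.9^1.2658 = 387.7 m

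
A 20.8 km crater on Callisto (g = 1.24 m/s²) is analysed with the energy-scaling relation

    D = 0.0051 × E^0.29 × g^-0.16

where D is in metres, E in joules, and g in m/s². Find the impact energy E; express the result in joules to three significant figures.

Rearranging: E = [D / (0.0051 · g^-0.16)]^(1/0.29).
D = 20800 m.
g^-0.16 = 1.24^-0.16 = 0.9662
D / (0.0051 × 0.9662) = 20800 / (4.928 × 10^-3) = 4.221 × 10^6
E = (4.221 × 10^6)^3.4483 = 7.021 × 10^22 J

E ≈ 7.02 × 10^22 J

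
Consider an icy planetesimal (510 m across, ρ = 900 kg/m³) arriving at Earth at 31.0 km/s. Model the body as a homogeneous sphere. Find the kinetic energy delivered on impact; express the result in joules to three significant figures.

v = 31000 m/s.
Mass m = (π/6) ρ d³ = (π/6) × 900 × (510)³ = 6.251 × 10^10 kg
E = ½ m v² = 0.5 × 6.251 × 10^10 × (31000)² = 3.004 × 10^19 J

E ≈ 3.00 × 10^19 J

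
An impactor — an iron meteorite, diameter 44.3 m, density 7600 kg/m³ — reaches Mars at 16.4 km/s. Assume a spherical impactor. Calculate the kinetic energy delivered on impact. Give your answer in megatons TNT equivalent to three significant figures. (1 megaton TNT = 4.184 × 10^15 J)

E ≈ 11.1 Mt TNT

v = 16400 m/s.
Mass m = (π/6) ρ d³ = (π/6) × 7600 × (44.3)³ = 3.460 × 10^8 kg
E = ½ m v² = 0.5 × 3.460 × 10^8 × (16400)² = 4.653 × 10^16 J
   = 4.653 × 10^16 / 4.184×10^15 = 11.12 Mt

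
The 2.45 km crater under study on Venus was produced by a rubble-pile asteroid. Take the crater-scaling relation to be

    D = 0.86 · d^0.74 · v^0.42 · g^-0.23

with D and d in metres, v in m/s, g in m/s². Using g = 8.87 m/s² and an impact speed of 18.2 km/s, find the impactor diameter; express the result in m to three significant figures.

Rearranging for d: d = [D / (0.86 · 18200^0.42 · 8.87^-0.23)]^(1/0.74).
D = 2450 m.
18200^0.42 = 61.55
8.87^-0.23 = 0.6053
Denominator = 0.86 × 61.55 × 0.6053 = 32.04
D / 32.04 = 2450 / 32.04 = 76.47
d = 76.47^(1/0.74) = 76.47^1.3514 = 351.0 m

d ≈ 351 m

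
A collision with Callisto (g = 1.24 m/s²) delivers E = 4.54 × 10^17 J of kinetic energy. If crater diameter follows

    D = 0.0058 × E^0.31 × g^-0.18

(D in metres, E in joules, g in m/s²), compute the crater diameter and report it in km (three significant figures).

D ≈ 1.66 km

E^0.31 = (4.54 × 10^17)^0.31 = 2.976 × 10^5
g^-0.18 = 1.24^-0.18 = 0.9620
D = 0.0058 × 2.976 × 10^5 × 0.9620 = 1660 m
   = 1.660 km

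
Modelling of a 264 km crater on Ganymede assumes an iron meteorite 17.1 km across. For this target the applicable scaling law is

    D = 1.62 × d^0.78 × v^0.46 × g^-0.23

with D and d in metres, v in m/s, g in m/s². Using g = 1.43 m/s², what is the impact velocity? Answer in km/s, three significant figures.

Rearranging for v: v = [D / (1.62 · 17100^0.78 · 1.43^-0.23)]^(1/0.46).
D = 264000 m.
17100^0.78 = 2003
1.43^-0.23 = 0.9210
Denominator = 1.62 × 2003 × 0.9210 = 2989
D / 2989 = 264000 / 2989 = 88.32
v = 88.32^(1/0.46) = 88.32^2.1739 = 17003 m/s

v ≈ 17.0 km/s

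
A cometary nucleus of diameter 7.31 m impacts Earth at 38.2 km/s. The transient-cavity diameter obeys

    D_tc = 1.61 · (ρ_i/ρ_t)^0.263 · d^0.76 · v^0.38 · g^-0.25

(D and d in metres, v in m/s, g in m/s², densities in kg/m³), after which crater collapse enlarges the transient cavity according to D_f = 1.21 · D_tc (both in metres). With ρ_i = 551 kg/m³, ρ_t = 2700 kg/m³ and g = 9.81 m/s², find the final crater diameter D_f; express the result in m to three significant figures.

D_f ≈ 181 m

v = 38200 m/s.
(ρ_i/ρ_t)^0.263 = (551/2700)^0.263 = 0.6584
d^0.76 = 7.31^0.76 = 4.535
v^0.38 = 38200^0.38 = 55.10
g^-0.25 = 9.81^-0.25 = 0.5650
D_tc = 1.61 × 0.6584 × 4.535 × 55.10 × 0.5650 = 149.7 m
D_f = 1.21 × 149.7 = 181.1 m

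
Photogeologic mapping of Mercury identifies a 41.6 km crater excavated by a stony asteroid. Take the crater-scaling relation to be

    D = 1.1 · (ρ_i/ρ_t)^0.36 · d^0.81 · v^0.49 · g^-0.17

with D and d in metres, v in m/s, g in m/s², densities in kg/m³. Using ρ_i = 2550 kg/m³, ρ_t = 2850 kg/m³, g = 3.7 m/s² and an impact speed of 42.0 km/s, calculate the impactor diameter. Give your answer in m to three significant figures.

d ≈ 990 m

Rearranging for d: d = [D / (1.1 · (2550/2850)^0.36 · 42000^0.49 · 3.7^-0.17)]^(1/0.81).
D = 41600 m.
(2550/2850)^0.36 = 0.9607
42000^0.49 = 184.2
3.7^-0.17 = 0.8006
Denominator = 1.1 × 0.9607 × 184.2 × 0.8006 = 155.8
D / 155.8 = 41600 / 155.8 = 267.0
d = 267.0^(1/0.81) = 267.0^1.2346 = 990.3 m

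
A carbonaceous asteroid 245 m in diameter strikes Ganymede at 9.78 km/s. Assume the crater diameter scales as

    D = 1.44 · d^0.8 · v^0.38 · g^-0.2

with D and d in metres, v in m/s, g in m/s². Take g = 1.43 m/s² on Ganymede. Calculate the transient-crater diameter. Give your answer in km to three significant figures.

D ≈ 3.59 km

In SI units: v = 9780 m/s.
d^0.8 = 245^0.8 = 81.53
v^0.38 = 9780^0.38 = 32.83
g^-0.2 = 1.43^-0.2 = 0.9310
D = 1.44 × 81.53 × 32.83 × 0.9310 = 3588 m
   = 3.588 km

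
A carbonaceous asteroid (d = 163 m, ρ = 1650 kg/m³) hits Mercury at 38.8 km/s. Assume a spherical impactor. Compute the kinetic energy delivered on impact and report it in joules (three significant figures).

v = 38800 m/s.
Mass m = (π/6) ρ d³ = (π/6) × 1650 × (163)³ = 3.741 × 10^9 kg
E = ½ m v² = 0.5 × 3.741 × 10^9 × (38800)² = 2.816 × 10^18 J

E ≈ 2.82 × 10^18 J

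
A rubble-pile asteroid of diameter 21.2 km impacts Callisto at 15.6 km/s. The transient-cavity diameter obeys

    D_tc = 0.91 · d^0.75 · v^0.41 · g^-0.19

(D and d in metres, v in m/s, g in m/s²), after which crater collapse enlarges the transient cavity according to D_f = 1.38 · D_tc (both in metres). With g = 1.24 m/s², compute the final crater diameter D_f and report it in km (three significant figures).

In SI: d = 21200 m, v = 15600 m/s.
d^0.75 = 21200^0.75 = 1757
v^0.41 = 15600^0.41 = 52.38
g^-0.19 = 1.24^-0.19 = 0.9600
D_tc = 0.91 × 1757 × 52.38 × 0.9600 = 80400 m
D_f = 1.38 × 80400 = 1.110 × 10^5 m
     = 111.0 km

D_f ≈ 111 km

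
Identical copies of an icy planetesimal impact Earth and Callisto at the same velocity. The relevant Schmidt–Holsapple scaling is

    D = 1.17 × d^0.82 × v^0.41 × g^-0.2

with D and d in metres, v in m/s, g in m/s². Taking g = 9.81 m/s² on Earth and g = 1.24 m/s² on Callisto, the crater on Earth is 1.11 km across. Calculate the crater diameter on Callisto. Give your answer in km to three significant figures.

D ≈ 1.68 km

All impactor-dependent factors cancel in the ratio, leaving D_Callisto/D_Earth = (g_Callisto/g_Earth)^-0.2.
(1.24/9.81)^-0.2 = 0.1264^-0.2 = 1.512
D_Callisto = 1.512 × 1.11 km = 1.68 km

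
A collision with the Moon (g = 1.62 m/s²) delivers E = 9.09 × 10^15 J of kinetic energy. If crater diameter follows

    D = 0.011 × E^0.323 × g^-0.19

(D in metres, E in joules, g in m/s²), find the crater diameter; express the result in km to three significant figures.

E^0.323 = (9.09 × 10^15)^0.323 = 1.428 × 10^5
g^-0.19 = 1.62^-0.19 = 0.9124
D = 0.011 × 1.428 × 10^5 × 0.9124 = 1433 m
   = 1.433 km

D ≈ 1.43 km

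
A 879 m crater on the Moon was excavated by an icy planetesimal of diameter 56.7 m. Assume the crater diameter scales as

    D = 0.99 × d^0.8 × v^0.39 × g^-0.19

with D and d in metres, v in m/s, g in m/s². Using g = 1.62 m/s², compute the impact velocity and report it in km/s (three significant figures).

v ≈ 11.6 km/s

Rearranging for v: v = [D / (0.99 · 56.7^0.8 · 1.62^-0.19)]^(1/0.39).
56.7^0.8 = 25.29
1.62^-0.19 = 0.9124
Denominator = 0.99 × 25.29 × 0.9124 = 22.84
D / 22.84 = 879 / 22.84 = 38.49
v = 38.49^(1/0.39) = 38.49^2.5641 = 11614 m/s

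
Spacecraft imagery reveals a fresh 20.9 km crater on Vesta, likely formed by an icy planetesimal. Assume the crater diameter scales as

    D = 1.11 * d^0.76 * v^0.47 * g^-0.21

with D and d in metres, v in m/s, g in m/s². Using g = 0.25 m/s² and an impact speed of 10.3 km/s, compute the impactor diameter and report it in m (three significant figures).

d ≈ 948 m

Rearranging for d: d = [D / (1.11 · 10300^0.47 · 0.25^-0.21)]^(1/0.76).
D = 20900 m.
10300^0.47 = 76.92
0.25^-0.21 = 1.338
Denominator = 1.11 × 76.92 × 1.338 = 114.2
D / 114.2 = 20900 / 114.2 = 183.0
d = 183.0^(1/0.76) = 183.0^1.3158 = 948.3 m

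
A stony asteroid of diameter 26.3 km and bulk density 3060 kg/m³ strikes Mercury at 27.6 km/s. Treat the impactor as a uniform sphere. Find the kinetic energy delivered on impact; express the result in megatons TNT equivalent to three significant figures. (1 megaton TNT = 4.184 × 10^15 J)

E ≈ 2.65 × 10^9 Mt TNT

d = 26300 m; v = 27600 m/s.
Mass m = (π/6) ρ d³ = (π/6) × 3060 × (26300)³ = 2.915 × 10^16 kg
E = ½ m v² = 0.5 × 2.915 × 10^16 × (27600)² = 1.110 × 10^25 J
   = 1.110 × 10^25 / 4.184×10^15 = 2.653 × 10^9 Mt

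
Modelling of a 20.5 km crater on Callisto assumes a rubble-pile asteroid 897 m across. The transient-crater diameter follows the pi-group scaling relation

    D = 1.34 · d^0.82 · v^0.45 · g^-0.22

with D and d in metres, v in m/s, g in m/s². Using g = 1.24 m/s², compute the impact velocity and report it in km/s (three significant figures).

v ≈ 9.21 km/s

Rearranging for v: v = [D / (1.34 · 897^0.82 · 1.24^-0.22)]^(1/0.45).
D = 20500 m.
897^0.82 = 263.8
1.24^-0.22 = 0.9538
Denominator = 1.34 × 263.8 × 0.9538 = 337.2
D / 337.2 = 20500 / 337.2 = 60.79
v = 60.79^(1/0.45) = 60.79^2.2222 = 9205 m/s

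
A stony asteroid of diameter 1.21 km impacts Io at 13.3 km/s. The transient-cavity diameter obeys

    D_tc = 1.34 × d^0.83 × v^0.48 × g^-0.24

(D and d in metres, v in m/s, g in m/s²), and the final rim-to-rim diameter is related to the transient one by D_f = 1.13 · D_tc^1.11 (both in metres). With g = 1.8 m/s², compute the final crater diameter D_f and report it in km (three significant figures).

In SI: d = 1210 m, v = 13300 m/s.
d^0.83 = 1210^0.83 = 362.0
v^0.48 = 13300^0.48 = 95.38
g^-0.24 = 1.8^-0.24 = 0.8684
D_tc = 1.34 × 362.0 × 95.38 × 0.8684 = 40180 m
D_f = 1.13 × (40180)^1.11 = 1.457 × 10^5 m
     = 145.7 km

D_f ≈ 146 km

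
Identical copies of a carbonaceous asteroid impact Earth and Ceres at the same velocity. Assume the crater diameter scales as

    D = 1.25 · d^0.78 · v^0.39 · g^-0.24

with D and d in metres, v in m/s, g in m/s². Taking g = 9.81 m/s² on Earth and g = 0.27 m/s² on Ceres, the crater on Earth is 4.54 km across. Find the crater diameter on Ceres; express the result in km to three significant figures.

All impactor-dependent factors cancel in the ratio, leaving D_Ceres/D_Earth = (g_Ceres/g_Earth)^-0.24.
(0.27/9.81)^-0.24 = 0.02752^-0.24 = 2.369
D_Ceres = 2.369 × 4.54 km = 10.8 km

D ≈ 10.8 km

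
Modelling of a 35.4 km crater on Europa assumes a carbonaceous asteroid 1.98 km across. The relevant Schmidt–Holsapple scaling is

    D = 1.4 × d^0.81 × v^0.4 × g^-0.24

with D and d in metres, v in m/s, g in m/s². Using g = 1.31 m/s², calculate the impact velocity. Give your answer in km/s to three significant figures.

Rearranging for v: v = [D / (1.4 · 1980^0.81 · 1.31^-0.24)]^(1/0.4).
D = 35400 m.
1980^0.81 = 468.1
1.31^-0.24 = 0.9372
Denominator = 1.4 × 468.1 × 0.9372 = 614.2
D / 614.2 = 35400 / 614.2 = 57.64
v = 57.64^(1/0.4) = 57.64^2.5 = 25224 m/s

v ≈ 25.2 km/s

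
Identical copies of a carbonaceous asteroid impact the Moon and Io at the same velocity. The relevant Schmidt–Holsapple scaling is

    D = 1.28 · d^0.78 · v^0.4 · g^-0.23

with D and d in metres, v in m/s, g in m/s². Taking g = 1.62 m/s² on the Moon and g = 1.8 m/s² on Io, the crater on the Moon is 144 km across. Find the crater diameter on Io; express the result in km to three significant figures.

D ≈ 141 km

All impactor-dependent factors cancel in the ratio, leaving D_Io/D_Moon = (g_Io/g_Moon)^-0.23.
(1.8/1.62)^-0.23 = 1.111^-0.23 = 0.9761
D_Io = 0.9761 × 144 km = 141 km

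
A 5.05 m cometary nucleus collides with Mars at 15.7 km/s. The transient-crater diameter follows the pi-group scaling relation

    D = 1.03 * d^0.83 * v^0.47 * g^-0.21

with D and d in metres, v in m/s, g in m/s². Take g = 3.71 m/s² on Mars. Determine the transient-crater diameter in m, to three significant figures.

In SI units: v = 15700 m/s.
d^0.83 = 5.05^0.83 = 3.835
v^0.47 = 15700^0.47 = 93.77
g^-0.21 = 3.71^-0.21 = 0.7593
D = 1.03 × 3.835 × 93.77 × 0.7593 = 281.2 m

D ≈ 281 m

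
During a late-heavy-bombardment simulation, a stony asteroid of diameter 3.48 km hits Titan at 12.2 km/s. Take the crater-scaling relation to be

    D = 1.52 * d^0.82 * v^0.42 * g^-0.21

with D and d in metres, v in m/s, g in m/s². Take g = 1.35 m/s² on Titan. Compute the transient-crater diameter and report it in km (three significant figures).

D ≈ 59.5 km

In SI units: d = 3480 m, v = 12200 m/s.
d^0.82 = 3480^0.82 = 801.9
v^0.42 = 12200^0.42 = 52.03
g^-0.21 = 1.35^-0.21 = 0.9389
D = 1.52 × 801.9 × 52.03 × 0.9389 = 59544 m
   = 59.54 km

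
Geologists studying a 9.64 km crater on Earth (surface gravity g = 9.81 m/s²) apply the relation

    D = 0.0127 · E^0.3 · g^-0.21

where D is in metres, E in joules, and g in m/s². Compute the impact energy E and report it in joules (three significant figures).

E ≈ 1.97 × 10^20 J

Rearranging: E = [D / (0.0127 · g^-0.21)]^(1/0.3).
D = 9640 m.
g^-0.21 = 9.81^-0.21 = 0.6191
D / (0.0127 × 0.6191) = 9640 / (7.863 × 10^-3) = 1.226 × 10^6
E = (1.226 × 10^6)^3.3333 = 1.971 × 10^20 J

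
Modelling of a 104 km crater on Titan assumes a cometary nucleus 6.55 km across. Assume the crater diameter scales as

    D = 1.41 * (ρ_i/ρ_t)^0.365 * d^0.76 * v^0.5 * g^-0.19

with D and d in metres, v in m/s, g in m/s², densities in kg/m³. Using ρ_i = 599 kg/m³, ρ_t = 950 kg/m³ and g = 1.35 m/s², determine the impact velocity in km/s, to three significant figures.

v ≈ 13.5 km/s

Rearranging for v: v = [D / (1.41 · (599/950)^0.365 · 6550^0.76 · 1.35^-0.19)]^(1/0.5).
D = 104000 m.
(599/950)^0.365 = 0.8451
6550^0.76 = 795.0
1.35^-0.19 = 0.9446
Denominator = 1.41 × 0.8451 × 795.0 × 0.9446 = 894.8
D / 894.8 = 104000 / 894.8 = 116.2
v = 116.2^(1/0.5) = 116.2^2 = 13502 m/s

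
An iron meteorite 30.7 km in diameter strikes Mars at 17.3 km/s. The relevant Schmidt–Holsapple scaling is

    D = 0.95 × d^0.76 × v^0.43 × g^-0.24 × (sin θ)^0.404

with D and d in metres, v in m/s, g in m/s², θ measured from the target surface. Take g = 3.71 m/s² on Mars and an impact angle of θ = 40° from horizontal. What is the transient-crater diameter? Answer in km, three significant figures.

D ≈ 99.1 km

In SI units: d = 30700 m, v = 17300 m/s.
d^0.76 = 30700^0.76 = 2572
v^0.43 = 17300^0.43 = 66.43
g^-0.24 = 3.71^-0.24 = 0.7300
(sin 40°)^0.404 = 0.6428^0.404 = 0.8365
D = 0.95 × 2572 × 66.43 × 0.7300 × 0.8365 = 99117 m
   = 99.12 km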